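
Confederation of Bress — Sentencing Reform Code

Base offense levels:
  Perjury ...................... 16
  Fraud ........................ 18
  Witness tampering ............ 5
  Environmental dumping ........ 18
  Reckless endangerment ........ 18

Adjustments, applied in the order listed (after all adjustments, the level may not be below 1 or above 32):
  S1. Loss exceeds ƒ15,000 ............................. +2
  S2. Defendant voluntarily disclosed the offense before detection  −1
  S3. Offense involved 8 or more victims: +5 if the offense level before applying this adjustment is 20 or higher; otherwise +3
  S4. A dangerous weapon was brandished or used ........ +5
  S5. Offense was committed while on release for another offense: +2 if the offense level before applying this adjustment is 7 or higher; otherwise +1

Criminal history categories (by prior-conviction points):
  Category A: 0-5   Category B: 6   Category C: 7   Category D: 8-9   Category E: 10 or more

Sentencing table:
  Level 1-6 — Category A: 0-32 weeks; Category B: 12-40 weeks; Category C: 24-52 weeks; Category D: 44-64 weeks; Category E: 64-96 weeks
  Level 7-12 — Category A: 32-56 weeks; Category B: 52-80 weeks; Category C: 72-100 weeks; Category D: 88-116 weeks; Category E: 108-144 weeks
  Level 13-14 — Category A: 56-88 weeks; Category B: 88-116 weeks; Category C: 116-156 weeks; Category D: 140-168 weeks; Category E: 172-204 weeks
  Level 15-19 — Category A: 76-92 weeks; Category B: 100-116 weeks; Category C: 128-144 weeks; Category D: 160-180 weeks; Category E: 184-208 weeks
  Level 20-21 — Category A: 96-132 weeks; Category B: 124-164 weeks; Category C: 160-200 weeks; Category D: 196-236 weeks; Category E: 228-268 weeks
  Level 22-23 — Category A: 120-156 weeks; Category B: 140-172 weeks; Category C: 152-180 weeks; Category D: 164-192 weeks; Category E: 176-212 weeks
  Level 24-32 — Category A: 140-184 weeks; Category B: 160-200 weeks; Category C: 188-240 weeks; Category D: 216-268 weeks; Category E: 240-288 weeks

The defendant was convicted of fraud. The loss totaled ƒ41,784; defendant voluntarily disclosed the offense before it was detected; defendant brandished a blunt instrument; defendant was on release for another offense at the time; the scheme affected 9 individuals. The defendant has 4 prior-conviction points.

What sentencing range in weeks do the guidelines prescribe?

Base offense level for fraud: 18.
S1 applies: 18 + 2 = 20.
S2 applies: 20 − 1 = 19.
S3 applies (level before this adjustment is 19 < 20, so +3): 19 + 3 = 22.
S4 applies: 22 + 5 = 27.
S5 applies (level before this adjustment is 27 ≥ 7, so +2): 27 + 2 = 29.
Final offense level: 29.
Criminal history: 4 prior points → Category A (0-5).
Level 29 falls in the 24-32 band.
Grid: Level 24-32 × Category A = 140-184 weeks.

140-184 weeks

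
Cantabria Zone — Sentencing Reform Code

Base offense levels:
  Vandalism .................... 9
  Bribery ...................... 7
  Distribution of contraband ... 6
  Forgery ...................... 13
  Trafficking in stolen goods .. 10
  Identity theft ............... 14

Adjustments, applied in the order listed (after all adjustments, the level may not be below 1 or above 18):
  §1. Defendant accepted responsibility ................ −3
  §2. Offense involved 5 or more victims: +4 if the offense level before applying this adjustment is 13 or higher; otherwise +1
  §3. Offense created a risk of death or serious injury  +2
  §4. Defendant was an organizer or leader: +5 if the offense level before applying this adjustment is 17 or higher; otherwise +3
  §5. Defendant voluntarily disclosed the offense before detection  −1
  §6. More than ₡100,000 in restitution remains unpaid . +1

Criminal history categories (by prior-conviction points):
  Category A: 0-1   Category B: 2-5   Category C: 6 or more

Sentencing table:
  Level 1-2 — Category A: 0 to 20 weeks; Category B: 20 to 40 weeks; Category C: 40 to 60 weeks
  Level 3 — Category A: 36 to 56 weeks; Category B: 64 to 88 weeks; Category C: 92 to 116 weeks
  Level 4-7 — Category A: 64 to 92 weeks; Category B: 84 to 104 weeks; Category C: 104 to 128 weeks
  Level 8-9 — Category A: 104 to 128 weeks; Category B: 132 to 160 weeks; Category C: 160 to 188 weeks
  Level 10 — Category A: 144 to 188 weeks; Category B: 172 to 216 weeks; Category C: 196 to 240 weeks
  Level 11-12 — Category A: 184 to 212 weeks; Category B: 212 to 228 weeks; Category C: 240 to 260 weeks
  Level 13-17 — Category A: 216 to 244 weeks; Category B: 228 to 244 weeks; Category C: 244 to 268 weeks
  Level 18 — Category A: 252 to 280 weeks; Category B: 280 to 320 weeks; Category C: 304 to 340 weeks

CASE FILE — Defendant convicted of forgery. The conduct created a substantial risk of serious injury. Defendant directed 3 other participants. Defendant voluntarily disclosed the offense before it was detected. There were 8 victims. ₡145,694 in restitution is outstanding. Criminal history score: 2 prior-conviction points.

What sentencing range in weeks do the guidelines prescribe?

280-320 weeks

Base offense level for forgery: 13.
§1 does not apply.
§2 applies (level before this adjustment is 13 ≥ 13, so +4): 13 + 4 = 17.
§3 applies: 17 + 2 = 19.
§4 applies (level before this adjustment is 19 ≥ 17, so +5): 19 + 5 = 24.
§5 applies: 24 − 1 = 23.
§6 applies: 23 + 1 = 24.
Level 24 exceeds the maximum of 18; capped at 18.
Final offense level: 18.
Criminal history: 2 prior points → Category B (2-5).
Level 18 falls in the 18 band.
Grid: Level 18 × Category B = 280-320 weeks.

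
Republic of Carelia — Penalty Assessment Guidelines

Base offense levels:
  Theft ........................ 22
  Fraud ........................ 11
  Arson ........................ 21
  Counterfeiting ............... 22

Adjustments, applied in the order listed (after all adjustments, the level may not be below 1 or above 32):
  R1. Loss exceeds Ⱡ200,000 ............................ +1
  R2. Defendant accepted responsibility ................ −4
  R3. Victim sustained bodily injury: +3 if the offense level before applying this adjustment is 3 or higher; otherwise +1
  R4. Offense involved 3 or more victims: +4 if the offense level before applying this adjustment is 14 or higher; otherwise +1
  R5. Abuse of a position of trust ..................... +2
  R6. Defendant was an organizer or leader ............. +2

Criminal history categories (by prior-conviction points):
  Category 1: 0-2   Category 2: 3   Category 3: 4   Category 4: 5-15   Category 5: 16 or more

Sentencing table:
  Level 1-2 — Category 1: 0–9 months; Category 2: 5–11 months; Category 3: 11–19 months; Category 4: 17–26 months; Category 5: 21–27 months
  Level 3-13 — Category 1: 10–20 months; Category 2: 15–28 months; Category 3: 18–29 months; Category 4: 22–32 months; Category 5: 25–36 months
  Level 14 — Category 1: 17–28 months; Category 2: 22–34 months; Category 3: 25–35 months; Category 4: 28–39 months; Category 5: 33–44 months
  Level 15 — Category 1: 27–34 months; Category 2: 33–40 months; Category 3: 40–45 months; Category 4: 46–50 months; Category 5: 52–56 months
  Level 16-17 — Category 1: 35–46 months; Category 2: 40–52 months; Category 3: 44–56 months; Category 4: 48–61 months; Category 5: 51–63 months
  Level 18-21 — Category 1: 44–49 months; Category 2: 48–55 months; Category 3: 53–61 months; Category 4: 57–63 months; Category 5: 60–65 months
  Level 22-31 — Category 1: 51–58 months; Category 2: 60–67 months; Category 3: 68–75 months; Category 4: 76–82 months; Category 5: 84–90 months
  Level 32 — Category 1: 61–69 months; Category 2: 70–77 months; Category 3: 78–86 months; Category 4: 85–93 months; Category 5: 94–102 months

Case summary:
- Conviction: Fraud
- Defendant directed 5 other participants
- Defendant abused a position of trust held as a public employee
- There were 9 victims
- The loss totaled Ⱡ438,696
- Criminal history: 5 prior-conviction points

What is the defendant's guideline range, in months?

Base offense level for fraud: 11.
R1 applies: 11 + 1 = 12.
R2 does not apply.
R3 does not apply.
R4 applies (level before this adjustment is 12 < 14, so +1): 12 + 1 = 13.
R5 applies: 13 + 2 = 15.
R6 applies: 15 + 2 = 17.
Final offense level: 17.
Criminal history: 5 prior points → Category 4 (5-15).
Level 17 falls in the 16-17 band.
Grid: Level 16-17 × Category 4 = 48-61 months.

48-61 months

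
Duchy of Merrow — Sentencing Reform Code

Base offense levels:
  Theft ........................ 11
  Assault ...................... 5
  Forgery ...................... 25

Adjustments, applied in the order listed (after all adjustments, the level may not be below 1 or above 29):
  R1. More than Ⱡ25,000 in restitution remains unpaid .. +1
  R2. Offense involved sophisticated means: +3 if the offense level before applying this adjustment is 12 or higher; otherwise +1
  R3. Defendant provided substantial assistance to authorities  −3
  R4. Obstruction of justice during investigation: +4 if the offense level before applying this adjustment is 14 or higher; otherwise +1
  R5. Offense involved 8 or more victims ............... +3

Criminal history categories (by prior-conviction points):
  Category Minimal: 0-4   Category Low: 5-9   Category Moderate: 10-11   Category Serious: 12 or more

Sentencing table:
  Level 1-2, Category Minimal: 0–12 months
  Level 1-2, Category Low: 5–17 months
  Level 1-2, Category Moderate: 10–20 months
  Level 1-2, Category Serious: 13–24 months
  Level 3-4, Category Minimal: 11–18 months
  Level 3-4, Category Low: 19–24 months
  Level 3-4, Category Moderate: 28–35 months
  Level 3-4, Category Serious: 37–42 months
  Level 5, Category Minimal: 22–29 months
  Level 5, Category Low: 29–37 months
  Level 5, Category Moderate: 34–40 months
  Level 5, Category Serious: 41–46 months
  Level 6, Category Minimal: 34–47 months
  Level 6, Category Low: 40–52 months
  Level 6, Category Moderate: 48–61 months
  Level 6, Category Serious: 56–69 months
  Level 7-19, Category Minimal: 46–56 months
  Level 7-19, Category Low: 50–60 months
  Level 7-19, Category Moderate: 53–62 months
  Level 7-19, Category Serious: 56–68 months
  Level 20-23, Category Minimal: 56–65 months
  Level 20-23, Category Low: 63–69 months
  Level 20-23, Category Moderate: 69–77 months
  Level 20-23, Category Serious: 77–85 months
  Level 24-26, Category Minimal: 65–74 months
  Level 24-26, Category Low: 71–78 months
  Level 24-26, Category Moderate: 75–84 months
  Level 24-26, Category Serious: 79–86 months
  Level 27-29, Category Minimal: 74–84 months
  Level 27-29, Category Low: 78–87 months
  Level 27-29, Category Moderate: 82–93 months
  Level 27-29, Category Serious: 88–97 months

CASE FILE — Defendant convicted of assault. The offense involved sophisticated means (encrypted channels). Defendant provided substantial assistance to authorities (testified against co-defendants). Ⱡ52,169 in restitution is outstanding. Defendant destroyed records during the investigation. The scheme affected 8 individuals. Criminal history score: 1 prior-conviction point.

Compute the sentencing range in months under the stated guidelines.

Base offense level for assault: 5.
R1 applies: 5 + 1 = 6.
R2 applies (level before this adjustment is 6 < 12, so +1): 6 + 1 = 7.
R3 applies: 7 − 3 = 4.
R4 applies (level before this adjustment is 4 < 14, so +1): 4 + 1 = 5.
R5 applies: 5 + 3 = 8.
Final offense level: 8.
Criminal history: 1 prior point → Category Minimal (0-4).
Level 8 falls in the 7-19 band.
Grid: Level 7-19 × Category Minimal = 46-56 months.

46-56 months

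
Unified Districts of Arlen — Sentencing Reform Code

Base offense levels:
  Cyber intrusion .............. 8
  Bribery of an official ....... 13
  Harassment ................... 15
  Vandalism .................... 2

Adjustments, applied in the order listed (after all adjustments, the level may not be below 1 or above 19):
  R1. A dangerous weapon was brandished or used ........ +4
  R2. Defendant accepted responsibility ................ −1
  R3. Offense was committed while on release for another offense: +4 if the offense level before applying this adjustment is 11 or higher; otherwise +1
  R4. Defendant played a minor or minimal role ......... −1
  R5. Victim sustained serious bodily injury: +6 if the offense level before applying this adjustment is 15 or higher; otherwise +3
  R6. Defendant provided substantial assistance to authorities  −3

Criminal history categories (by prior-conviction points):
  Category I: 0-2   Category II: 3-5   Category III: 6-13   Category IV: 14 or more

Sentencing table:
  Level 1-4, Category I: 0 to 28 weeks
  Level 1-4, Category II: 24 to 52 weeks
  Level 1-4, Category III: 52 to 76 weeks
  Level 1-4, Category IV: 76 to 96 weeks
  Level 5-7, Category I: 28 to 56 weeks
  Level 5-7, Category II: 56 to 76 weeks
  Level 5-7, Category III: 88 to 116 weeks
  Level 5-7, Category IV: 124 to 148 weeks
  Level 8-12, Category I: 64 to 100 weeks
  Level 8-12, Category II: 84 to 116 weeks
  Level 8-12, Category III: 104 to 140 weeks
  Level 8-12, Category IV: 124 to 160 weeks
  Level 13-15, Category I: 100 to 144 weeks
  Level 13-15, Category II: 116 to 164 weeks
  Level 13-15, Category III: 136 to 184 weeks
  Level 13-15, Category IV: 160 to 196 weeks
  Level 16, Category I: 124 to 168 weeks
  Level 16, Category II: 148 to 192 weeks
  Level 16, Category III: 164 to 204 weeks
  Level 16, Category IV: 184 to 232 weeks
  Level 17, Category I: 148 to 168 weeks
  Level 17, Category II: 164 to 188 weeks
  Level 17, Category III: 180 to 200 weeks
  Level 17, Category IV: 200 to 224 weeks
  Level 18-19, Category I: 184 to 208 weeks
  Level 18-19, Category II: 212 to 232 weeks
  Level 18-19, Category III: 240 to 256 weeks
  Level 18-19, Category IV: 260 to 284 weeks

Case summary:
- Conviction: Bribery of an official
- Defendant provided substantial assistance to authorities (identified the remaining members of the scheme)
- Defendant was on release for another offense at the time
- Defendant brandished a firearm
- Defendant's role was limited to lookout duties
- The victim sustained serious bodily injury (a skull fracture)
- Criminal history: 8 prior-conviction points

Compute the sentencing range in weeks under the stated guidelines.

240-256 weeks

Base offense level for bribery of an official: 13.
R1 applies: 13 + 4 = 17.
R3 applies (level before this adjustment is 17 ≥ 11, so +4): 17 + 4 = 21.
R4 applies: 21 − 1 = 20.
R5 applies (level before this adjustment is 20 ≥ 15, so +6): 20 + 6 = 26.
R6 applies: 26 − 3 = 23.
Level 23 exceeds the maximum of 19; capped at 19.
Final offense level: 19.
Criminal history: 8 prior points → Category III (6-13).
Level 19 falls in the 18-19 band.
Grid: Level 18-19 × Category III = 240-256 weeks.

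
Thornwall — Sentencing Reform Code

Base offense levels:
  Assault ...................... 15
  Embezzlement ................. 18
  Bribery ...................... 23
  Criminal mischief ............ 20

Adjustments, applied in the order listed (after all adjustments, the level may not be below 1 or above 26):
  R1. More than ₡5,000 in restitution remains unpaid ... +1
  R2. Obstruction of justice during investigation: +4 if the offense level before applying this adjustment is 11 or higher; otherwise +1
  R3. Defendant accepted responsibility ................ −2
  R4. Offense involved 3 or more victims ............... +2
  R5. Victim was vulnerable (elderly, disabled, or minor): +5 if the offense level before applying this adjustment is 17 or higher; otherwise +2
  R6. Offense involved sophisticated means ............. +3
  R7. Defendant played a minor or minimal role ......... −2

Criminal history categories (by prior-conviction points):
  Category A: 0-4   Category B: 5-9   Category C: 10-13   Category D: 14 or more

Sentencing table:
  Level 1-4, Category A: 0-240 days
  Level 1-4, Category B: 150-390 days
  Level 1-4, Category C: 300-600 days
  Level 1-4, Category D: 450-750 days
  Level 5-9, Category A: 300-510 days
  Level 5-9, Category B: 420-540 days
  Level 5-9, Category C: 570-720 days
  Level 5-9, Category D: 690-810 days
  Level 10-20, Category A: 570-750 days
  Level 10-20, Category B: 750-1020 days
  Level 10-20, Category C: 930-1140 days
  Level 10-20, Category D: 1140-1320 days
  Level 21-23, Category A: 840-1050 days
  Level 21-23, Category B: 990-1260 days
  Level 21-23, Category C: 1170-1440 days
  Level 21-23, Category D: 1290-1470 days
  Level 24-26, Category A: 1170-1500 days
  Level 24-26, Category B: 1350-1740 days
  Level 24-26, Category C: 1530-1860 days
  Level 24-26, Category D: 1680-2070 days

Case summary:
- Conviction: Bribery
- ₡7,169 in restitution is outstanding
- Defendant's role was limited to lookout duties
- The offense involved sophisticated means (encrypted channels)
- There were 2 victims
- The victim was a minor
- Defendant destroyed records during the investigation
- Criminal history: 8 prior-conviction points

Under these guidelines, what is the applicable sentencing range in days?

Base offense level for bribery: 23.
R1 applies: 23 + 1 = 24.
R2 applies (level before this adjustment is 24 ≥ 11, so +4): 24 + 4 = 28.
R3 does not apply.
R4 does not apply.
R5 applies (level before this adjustment is 28 ≥ 17, so +5): 28 + 5 = 33.
R6 applies: 33 + 3 = 36.
R7 applies: 36 − 2 = 34.
Level 34 exceeds the maximum of 26; capped at 26.
Final offense level: 26.
Criminal history: 8 prior points → Category B (5-9).
Level 26 falls in the 24-26 band.
Grid: Level 24-26 × Category B = 1350-1740 days.

1350-1740 days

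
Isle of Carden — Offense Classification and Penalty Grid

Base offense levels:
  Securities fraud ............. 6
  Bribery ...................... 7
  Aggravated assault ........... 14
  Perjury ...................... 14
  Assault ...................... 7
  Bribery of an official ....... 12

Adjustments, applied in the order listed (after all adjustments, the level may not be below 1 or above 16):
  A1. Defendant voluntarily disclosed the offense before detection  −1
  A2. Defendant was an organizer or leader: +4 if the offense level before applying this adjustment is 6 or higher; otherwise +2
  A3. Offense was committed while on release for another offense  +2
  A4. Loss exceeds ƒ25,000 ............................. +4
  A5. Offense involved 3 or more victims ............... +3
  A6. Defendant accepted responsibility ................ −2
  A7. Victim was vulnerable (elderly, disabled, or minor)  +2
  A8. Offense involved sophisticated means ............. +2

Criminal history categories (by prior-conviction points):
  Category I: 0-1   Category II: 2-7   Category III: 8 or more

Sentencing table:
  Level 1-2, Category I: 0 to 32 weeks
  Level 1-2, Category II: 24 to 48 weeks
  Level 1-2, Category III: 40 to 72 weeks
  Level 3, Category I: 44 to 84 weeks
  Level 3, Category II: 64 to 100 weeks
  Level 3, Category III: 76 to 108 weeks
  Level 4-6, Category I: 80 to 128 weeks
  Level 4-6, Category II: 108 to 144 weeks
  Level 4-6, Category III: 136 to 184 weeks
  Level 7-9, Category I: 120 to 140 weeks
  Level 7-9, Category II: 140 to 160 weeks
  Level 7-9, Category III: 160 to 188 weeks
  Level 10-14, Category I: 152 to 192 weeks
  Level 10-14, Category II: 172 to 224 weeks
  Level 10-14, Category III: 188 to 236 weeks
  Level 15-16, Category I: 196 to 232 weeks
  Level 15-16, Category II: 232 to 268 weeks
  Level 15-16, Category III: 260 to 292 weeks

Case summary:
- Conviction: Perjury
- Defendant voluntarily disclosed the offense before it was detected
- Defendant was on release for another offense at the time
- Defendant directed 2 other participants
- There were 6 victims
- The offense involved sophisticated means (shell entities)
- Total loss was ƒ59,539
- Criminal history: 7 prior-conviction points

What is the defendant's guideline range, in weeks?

232-268 weeks

Base offense level for perjury: 14.
A1 applies: 14 − 1 = 13.
A2 applies (level before this adjustment is 13 ≥ 6, so +4): 13 + 4 = 17.
A3 applies: 17 + 2 = 19.
A4 applies: 19 + 4 = 23.
A5 applies: 23 + 3 = 26.
A6 does not apply.
A7 does not apply.
A8 applies: 26 + 2 = 28.
Level 28 exceeds the maximum of 16; capped at 16.
Final offense level: 16.
Criminal history: 7 prior points → Category II (2-7).
Level 16 falls in the 15-16 band.
Grid: Level 15-16 × Category II = 232-268 weeks.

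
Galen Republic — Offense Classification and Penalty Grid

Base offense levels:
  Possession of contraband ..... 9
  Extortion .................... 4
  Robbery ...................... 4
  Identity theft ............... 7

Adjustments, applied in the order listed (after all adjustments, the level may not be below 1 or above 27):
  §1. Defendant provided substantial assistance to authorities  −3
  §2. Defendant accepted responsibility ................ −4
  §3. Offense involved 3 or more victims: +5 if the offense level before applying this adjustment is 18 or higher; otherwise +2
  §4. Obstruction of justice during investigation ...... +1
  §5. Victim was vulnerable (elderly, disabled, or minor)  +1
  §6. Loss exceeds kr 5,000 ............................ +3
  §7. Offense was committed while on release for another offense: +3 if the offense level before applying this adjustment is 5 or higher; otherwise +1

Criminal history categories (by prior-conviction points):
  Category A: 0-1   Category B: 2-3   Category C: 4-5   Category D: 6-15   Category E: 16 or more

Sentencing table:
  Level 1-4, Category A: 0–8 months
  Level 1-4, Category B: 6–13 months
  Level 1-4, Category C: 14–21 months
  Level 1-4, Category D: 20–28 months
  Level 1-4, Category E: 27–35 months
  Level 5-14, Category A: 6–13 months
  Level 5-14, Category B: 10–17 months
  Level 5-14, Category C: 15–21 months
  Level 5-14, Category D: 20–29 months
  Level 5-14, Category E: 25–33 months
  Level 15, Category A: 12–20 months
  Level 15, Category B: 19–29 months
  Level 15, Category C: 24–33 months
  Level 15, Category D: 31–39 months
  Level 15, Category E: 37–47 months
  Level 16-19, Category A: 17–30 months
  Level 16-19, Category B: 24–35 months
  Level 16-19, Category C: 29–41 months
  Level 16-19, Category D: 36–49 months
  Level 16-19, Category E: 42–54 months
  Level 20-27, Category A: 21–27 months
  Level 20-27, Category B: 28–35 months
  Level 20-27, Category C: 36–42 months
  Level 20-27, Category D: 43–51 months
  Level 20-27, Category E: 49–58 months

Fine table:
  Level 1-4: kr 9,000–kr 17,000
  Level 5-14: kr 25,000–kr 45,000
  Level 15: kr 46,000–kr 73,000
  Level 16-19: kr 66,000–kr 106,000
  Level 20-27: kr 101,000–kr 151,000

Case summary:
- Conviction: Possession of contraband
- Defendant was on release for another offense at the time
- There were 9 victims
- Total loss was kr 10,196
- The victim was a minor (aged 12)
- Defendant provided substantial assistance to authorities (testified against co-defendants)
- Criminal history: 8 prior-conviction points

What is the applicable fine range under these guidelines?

Base offense level for possession of contraband: 9.
§1 applies: 9 − 3 = 6.
§3 applies (level before this adjustment is 6 < 18, so +2): 6 + 2 = 8.
§5 applies: 8 + 1 = 9.
§6 applies: 9 + 3 = 12.
§7 applies (level before this adjustment is 12 ≥ 5, so +3): 12 + 3 = 15.
Final offense level: 15.
Level 15 falls in the 15 band.
Fine table: Level 15 → kr 46,000–kr 73,000.

kr 46,000–kr 73,000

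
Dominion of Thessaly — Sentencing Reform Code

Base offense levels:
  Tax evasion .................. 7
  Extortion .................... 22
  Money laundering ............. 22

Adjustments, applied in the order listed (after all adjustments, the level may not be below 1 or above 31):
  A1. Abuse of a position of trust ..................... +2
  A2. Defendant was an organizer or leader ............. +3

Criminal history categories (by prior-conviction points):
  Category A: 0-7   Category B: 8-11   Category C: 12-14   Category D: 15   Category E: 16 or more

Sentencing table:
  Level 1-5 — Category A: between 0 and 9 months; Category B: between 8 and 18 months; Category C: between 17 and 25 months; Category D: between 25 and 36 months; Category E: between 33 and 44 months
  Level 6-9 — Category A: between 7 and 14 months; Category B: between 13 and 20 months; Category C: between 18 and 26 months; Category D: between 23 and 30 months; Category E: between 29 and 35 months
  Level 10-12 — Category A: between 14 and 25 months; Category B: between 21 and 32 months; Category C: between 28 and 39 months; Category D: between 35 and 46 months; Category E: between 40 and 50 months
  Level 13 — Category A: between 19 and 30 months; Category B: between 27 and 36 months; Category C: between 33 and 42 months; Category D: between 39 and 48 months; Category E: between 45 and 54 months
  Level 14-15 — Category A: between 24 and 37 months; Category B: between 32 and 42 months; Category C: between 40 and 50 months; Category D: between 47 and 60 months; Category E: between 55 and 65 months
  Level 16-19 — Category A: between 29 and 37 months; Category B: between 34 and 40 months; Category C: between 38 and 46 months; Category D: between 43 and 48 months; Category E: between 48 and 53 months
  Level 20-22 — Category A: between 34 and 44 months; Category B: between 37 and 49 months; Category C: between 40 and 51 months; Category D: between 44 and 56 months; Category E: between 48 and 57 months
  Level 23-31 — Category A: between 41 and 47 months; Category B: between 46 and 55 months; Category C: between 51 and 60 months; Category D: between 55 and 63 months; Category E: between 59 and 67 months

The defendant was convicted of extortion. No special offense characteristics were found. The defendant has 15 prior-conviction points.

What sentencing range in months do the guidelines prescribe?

44-56 months

Base offense level for extortion: 22.
Final offense level: 22.
Criminal history: 15 prior points → Category D (15).
Level 22 falls in the 20-22 band.
Grid: Level 20-22 × Category D = 44-56 months.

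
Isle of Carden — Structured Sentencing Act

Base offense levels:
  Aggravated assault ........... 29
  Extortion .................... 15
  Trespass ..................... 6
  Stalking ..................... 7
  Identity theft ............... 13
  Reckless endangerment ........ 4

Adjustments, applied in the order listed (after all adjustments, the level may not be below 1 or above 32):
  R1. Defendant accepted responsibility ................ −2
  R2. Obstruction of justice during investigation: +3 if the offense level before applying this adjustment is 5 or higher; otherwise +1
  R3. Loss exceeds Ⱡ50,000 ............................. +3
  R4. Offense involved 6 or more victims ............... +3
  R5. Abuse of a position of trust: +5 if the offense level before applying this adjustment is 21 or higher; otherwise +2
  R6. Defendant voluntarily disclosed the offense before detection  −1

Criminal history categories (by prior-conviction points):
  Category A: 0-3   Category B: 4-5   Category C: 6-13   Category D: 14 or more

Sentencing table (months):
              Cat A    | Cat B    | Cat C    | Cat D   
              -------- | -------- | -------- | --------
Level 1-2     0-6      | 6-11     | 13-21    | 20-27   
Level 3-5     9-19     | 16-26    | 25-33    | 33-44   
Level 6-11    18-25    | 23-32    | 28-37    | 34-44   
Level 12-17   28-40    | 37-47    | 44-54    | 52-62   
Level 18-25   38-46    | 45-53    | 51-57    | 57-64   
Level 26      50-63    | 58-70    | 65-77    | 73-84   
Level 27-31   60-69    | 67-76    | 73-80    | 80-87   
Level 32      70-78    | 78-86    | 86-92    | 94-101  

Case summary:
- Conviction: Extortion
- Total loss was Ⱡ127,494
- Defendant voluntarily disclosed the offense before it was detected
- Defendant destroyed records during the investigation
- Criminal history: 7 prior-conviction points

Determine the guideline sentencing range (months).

Base offense level for extortion: 15.
R2 applies (level before this adjustment is 15 ≥ 5, so +3): 15 + 3 = 18.
R3 applies: 18 + 3 = 21.
R4 does not apply.
R6 applies: 21 − 1 = 20.
Final offense level: 20.
Criminal history: 7 prior points → Category C (6-13).
Level 20 falls in the 18-25 band.
Grid: Level 18-25 × Category C = 51-57 months.

51-57 months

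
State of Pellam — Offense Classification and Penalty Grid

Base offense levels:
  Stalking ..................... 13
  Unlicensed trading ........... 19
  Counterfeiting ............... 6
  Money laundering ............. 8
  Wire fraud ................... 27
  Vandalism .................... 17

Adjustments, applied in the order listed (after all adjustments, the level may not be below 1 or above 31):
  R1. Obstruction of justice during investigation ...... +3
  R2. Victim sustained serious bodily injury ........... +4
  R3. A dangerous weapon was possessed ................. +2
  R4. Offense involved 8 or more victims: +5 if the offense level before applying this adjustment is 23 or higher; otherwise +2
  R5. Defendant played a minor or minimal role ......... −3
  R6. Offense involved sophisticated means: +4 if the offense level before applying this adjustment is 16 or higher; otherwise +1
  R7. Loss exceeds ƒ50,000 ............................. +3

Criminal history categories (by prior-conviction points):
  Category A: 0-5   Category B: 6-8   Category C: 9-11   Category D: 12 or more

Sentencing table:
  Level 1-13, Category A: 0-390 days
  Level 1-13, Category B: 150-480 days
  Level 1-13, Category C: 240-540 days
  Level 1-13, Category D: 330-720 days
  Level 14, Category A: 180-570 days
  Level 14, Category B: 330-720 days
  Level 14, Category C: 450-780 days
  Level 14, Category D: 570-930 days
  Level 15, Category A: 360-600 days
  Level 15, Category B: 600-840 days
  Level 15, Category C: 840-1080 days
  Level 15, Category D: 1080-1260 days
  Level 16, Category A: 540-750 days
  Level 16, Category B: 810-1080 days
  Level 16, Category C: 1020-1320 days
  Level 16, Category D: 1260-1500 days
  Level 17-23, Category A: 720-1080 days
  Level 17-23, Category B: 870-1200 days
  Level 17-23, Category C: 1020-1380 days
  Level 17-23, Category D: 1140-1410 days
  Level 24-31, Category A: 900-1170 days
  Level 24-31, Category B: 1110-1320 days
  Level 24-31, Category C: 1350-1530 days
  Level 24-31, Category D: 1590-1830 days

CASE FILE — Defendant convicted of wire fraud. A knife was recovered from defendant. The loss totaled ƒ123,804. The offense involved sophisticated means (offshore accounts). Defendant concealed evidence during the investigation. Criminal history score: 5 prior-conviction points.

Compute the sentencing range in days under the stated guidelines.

900-1170 days

Base offense level for wire fraud: 27.
R1 applies: 27 + 3 = 30.
R3 applies: 30 + 2 = 32.
R6 applies (level before this adjustment is 32 ≥ 16, so +4): 32 + 4 = 36.
R7 applies: 36 + 3 = 39.
Level 39 exceeds the maximum of 31; capped at 31.
Final offense level: 31.
Criminal history: 5 prior points → Category A (0-5).
Level 31 falls in the 24-31 band.
Grid: Level 24-31 × Category A = 900-1170 days.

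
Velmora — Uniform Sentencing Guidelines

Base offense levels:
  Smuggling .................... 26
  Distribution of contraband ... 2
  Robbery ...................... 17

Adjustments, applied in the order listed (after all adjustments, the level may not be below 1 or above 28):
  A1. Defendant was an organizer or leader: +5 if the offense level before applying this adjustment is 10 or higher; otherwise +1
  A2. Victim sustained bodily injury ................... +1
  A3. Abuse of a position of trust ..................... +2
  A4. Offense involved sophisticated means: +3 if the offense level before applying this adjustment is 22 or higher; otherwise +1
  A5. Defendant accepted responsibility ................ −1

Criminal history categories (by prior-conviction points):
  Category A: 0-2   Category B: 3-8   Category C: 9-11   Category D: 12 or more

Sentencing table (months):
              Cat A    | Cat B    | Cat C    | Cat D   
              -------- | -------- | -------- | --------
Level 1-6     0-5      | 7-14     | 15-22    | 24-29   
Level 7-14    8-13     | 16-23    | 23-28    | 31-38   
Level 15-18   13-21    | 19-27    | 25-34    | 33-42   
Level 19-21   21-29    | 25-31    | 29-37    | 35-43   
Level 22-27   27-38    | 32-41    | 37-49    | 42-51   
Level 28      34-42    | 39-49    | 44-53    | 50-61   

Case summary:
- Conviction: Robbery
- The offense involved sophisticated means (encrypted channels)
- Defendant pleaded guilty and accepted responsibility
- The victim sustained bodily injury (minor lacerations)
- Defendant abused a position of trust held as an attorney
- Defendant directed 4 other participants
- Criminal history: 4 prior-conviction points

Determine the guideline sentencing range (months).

Base offense level for robbery: 17.
A1 applies (level before this adjustment is 17 ≥ 10, so +5): 17 + 5 = 22.
A2 applies: 22 + 1 = 23.
A3 applies: 23 + 2 = 25.
A4 applies (level before this adjustment is 25 ≥ 22, so +3): 25 + 3 = 28.
A5 applies: 28 − 1 = 27.
Final offense level: 27.
Criminal history: 4 prior points → Category B (3-8).
Level 27 falls in the 22-27 band.
Grid: Level 22-27 × Category B = 32-41 months.

32-41 months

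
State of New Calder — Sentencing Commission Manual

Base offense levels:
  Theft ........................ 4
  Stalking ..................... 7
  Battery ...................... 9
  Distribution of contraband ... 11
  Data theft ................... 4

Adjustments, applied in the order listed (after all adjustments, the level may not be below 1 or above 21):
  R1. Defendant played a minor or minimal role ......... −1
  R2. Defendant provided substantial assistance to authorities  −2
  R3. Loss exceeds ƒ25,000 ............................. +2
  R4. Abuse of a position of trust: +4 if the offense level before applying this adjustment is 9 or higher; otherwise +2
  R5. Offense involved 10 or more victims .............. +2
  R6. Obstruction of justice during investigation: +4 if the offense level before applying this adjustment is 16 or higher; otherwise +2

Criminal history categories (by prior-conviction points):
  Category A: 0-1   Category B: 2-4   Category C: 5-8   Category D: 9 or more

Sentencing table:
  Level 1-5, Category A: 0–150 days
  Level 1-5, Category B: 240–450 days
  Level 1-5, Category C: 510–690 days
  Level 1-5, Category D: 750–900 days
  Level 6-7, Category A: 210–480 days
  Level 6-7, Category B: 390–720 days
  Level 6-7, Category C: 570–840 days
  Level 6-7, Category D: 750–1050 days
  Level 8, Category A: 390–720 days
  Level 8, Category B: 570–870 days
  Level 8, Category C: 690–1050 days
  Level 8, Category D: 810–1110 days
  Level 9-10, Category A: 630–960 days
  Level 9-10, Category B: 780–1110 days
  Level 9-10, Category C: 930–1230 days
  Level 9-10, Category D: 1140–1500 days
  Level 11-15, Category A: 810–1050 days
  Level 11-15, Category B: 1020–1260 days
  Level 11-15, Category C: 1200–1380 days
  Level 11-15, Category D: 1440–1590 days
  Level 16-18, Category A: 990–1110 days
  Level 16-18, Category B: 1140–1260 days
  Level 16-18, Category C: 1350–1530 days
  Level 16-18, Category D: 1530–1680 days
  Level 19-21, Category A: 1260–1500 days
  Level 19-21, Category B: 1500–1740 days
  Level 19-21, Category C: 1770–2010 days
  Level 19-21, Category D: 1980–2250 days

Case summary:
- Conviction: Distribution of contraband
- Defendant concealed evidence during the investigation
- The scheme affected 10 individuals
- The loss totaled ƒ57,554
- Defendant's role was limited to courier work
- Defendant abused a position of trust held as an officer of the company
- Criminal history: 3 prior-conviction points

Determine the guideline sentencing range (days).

1500-1740 days

Base offense level for distribution of contraband: 11.
R1 applies: 11 − 1 = 10.
R2 does not apply.
R3 applies: 10 + 2 = 12.
R4 applies (level before this adjustment is 12 ≥ 9, so +4): 12 + 4 = 16.
R5 applies: 16 + 2 = 18.
R6 applies (level before this adjustment is 18 ≥ 16, so +4): 18 + 4 = 22.
Level 22 exceeds the maximum of 21; capped at 21.
Final offense level: 21.
Criminal history: 3 prior points → Category B (2-4).
Level 21 falls in the 19-21 band.
Grid: Level 19-21 × Category B = 1500-1740 days.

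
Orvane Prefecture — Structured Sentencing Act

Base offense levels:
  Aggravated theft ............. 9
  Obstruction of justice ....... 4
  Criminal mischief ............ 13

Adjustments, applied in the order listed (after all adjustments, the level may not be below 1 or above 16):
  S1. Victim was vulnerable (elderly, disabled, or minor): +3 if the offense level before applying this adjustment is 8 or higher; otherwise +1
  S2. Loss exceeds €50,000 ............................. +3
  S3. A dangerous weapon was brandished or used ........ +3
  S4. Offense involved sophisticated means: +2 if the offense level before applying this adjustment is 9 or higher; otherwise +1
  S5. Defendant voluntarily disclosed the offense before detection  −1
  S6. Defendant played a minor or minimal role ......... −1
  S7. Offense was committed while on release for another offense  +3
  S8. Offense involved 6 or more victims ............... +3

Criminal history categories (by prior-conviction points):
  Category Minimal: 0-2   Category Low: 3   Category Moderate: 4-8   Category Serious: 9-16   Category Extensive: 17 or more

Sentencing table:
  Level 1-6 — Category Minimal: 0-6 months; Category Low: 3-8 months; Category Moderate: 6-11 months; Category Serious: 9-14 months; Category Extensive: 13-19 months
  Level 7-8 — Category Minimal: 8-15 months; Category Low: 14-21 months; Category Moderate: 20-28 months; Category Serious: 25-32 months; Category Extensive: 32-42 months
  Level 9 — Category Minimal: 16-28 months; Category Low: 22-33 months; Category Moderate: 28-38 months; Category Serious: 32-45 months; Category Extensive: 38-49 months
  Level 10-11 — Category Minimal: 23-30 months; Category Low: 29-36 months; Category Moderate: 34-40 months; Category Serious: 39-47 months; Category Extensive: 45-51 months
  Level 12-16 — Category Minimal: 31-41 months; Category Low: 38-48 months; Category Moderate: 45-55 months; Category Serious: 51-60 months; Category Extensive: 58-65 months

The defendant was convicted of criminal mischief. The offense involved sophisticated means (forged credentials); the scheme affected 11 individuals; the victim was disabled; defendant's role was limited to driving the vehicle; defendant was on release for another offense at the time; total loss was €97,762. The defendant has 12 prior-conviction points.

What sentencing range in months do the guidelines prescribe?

Base offense level for criminal mischief: 13.
S1 applies (level before this adjustment is 13 ≥ 8, so +3): 13 + 3 = 16.
S2 applies: 16 + 3 = 19.
S4 applies (level before this adjustment is 19 ≥ 9, so +2): 19 + 2 = 21.
S5 does not apply.
S6 applies: 21 − 1 = 20.
S7 applies: 20 + 3 = 23.
S8 applies: 23 + 3 = 26.
Level 26 exceeds the maximum of 16; capped at 16.
Final offense level: 16.
Criminal history: 12 prior points → Category Serious (9-16).
Level 16 falls in the 12-16 band.
Grid: Level 12-16 × Category Serious = 51-60 months.

51-60 months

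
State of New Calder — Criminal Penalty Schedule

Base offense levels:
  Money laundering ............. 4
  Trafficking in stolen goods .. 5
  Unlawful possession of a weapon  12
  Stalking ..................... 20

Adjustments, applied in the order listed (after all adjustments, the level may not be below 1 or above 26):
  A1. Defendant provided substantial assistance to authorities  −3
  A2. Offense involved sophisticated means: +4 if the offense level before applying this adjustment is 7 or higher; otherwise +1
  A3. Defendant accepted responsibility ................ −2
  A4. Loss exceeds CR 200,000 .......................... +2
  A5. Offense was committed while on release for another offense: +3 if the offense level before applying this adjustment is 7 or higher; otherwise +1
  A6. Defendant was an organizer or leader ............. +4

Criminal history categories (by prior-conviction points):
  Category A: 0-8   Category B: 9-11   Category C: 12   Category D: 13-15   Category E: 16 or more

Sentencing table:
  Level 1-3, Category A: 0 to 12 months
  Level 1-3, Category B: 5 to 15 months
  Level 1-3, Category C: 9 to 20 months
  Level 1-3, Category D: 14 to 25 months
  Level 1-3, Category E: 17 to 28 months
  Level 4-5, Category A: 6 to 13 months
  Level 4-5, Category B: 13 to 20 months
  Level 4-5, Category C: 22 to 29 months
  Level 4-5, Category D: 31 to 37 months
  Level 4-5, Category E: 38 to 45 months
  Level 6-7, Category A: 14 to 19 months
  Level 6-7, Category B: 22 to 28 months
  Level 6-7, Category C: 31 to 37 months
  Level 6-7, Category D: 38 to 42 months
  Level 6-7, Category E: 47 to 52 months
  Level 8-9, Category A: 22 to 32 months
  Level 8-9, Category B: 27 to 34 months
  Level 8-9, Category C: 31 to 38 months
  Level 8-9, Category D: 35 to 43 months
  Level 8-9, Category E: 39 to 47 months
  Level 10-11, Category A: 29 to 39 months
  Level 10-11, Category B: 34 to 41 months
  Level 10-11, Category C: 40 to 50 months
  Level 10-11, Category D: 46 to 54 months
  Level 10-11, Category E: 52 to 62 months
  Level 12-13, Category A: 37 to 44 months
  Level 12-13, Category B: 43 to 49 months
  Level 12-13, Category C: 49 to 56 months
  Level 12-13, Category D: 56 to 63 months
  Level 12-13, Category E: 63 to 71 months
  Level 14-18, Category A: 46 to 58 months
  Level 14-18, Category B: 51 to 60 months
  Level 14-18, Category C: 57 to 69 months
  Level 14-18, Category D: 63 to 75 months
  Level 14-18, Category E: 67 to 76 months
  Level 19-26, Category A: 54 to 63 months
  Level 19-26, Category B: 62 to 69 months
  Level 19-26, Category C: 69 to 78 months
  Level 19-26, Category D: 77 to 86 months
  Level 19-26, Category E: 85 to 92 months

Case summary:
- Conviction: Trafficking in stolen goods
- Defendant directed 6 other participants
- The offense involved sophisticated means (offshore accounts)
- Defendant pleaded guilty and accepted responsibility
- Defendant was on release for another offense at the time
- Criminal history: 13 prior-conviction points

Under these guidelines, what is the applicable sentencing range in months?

Base offense level for trafficking in stolen goods: 5.
A2 applies (level before this adjustment is 5 < 7, so +1): 5 + 1 = 6.
A3 applies: 6 − 2 = 4.
A5 applies (level before this adjustment is 4 < 7, so +1): 4 + 1 = 5.
A6 applies: 5 + 4 = 9.
Final offense level: 9.
Criminal history: 13 prior points → Category D (13-15).
Level 9 falls in the 8-9 band.
Grid: Level 8-9 × Category D = 35-43 months.

35-43 months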